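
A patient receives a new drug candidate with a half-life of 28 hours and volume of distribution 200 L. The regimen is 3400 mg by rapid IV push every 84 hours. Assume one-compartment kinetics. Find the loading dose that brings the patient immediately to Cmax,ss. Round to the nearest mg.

f = (1/2)^(84/28) ≈ 0.125000; accumulation ratio R = 1/(1−f) ≈ 1.14286.
Loading dose to hit Cmax,ss on first dose: D_load = D_maint·R ≈ 3400 × 1.14286 ≈ 3885.72 mg.

3886 mg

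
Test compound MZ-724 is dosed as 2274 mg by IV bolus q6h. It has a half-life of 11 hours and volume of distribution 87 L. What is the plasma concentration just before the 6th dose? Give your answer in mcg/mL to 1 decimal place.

f = (1/2)^(τ/t½) = (1/2)^(6/11) ≈ 0.6852.
C₀ = D/Vd = 2274/87 ≈ 26.138 mcg/mL.
Before the 6th dose, 5 doses have been given. Superposition: Cmin = C₀·(f + f² + … + f^5).
≈ 26.138 × (0.6852 + 0.4695 + 0.3217 + 0.2204 + 0.1510) ≈ 26.138 × 1.8478 ≈ 48.298 mcg/mL.

48.3 mcg/mL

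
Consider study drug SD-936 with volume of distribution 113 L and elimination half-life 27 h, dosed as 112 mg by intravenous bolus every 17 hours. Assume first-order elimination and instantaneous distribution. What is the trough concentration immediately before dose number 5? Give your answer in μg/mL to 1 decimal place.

1.5 μg/mL

f = (1/2)^(τ/t½) = (1/2)^(17/27) ≈ 0.6463.
C₀ = D/Vd = 112/113 ≈ 0.991 μg/mL.
Before the 5th dose, 4 doses have been given. Superposition: Cmin = C₀·(f + f² + … + f^4).
≈ 0.991 × (0.6463 + 0.4177 + 0.2700 + 0.1745) ≈ 0.991 × 1.5085 ≈ 1.495 μg/mL.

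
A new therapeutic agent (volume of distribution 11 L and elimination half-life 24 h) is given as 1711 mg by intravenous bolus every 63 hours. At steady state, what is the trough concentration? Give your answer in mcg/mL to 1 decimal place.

k = ln2/t½ = ln2/24 ≈ 0.028881 h⁻¹; fraction remaining f = e^(−kτ) = e^(−0.028881×63) ≈ 0.1621.
Accumulation ratio R = 1/(1 − f) ≈ 1/0.8379 ≈ 1.1935.
Each bolus raises the concentration by D/Vd = 1711/11 ≈ 155.545 mcg/mL.
Steady-state peak Cmax,ss = C₀·R ≈ 155.545 × 1.1935 ≈ 185.643 mcg/mL.
Steady-state trough Cmin,ss = Cmax,ss·f ≈ 185.643 × 0.1621 ≈ 30.093 mcg/mL.

30.1 mcg/mL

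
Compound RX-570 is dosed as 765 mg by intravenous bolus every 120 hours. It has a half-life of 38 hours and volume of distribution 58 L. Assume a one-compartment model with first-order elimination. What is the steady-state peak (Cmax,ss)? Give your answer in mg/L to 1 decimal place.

14.9 mg/L

Over one 120-h interval, 120/38 ≈ 3.1579 half-lives elapse, leaving f ≈ 0.1120 of each dose.
At steady state, accumulation factor R = 1/(1 − e^(−kτ)) ≈ 1.1261.
Each bolus raises the concentration by D/Vd = 765/58 ≈ 13.190 mg/L.
Steady-state peak Cmax,ss = C₀·R ≈ 13.190 × 1.1261 ≈ 14.853 mg/L.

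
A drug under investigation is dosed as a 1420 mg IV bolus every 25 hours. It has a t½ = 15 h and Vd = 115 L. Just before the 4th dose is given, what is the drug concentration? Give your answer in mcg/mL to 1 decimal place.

5.5 mcg/mL

f = (1/2)^(τ/t½) = (1/2)^(25/15) ≈ 0.3150.
C₀ = D/Vd = 1420/115 ≈ 12.348 mcg/mL.
Before the 4th dose, 3 doses have been given. Superposition: Cmin = C₀·(f + f² + … + f^3).
≈ 12.348 × (0.3150 + 0.0992 + 0.0313) ≈ 12.348 × 0.4455 ≈ 5.501 mcg/mL.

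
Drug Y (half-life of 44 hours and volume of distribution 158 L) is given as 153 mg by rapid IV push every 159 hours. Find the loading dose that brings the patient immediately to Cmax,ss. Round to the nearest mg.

167 mg

f = (1/2)^(159/44) ≈ 0.081693; accumulation ratio R = 1/(1−f) ≈ 1.08896.
Loading dose to hit Cmax,ss on first dose: D_load = D_maint·R ≈ 153 × 1.08896 ≈ 166.61 mg.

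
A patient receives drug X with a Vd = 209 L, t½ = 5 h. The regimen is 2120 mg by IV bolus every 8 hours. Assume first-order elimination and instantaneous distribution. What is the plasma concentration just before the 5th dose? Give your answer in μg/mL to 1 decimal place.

f = (1/2)^(τ/t½) = (1/2)^(8/5) ≈ 0.3299.
C₀ = D/Vd = 2120/209 ≈ 10.144 μg/mL.
Before the 5th dose, 4 doses have been given. Superposition: Cmin = C₀·(f + f² + … + f^4).
≈ 10.144 × (0.3299 + 0.1088 + 0.0359 + 0.0118) ≈ 10.144 × 0.4864 ≈ 4.934 μg/mL.

4.9 μg/mL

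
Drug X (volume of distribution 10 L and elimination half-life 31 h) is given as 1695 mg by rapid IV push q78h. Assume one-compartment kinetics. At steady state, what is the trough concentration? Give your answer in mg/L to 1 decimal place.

Over one 78-h interval, 78/31 ≈ 2.5161 half-lives elapse, leaving f ≈ 0.1748 of each dose.
Single-dose peak C₀ = D/Vd = 1695/10 ≈ 169.500 mg/L.
Steady-state trough Cmin,ss = C₀·f/(1−f) ≈ 169.500 × 0.1748/0.8252 ≈ 35.905 mg/L.

35.9 mg/L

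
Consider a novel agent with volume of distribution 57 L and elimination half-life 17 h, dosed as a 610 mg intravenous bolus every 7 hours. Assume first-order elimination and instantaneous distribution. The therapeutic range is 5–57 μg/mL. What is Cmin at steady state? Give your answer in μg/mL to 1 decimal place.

32.4 μg/mL

k = ln2/t½ = ln2/17 ≈ 0.040773 h⁻¹; fraction remaining f = e^(−kτ) = e^(−0.040773×7) ≈ 0.7517.
Accumulation ratio R = 1/(1 − f) ≈ 1/0.2483 ≈ 4.0274.
Each bolus raises the concentration by D/Vd = 610/57 ≈ 10.702 μg/mL.
Steady-state peak Cmax,ss = C₀·R ≈ 10.702 × 4.0274 ≈ 43.101 μg/mL.
Steady-state trough Cmin,ss = Cmax,ss·f ≈ 43.101 × 0.7517 ≈ 32.399 μg/mL.
Trough 32.4 μg/mL vs MEC 5 μg/mL: adequate.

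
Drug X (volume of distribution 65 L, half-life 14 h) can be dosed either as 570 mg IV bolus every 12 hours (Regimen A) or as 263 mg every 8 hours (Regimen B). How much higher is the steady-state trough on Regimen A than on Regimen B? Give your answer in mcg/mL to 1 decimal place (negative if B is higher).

Regimen A: f = (1/2)^(12/14) ≈ 0.5520; Cmin,ss = (570/65)·f/(1−f) ≈ 10.805 mcg/mL.
Regimen B: f = (1/2)^(8/14) ≈ 0.6730; Cmin,ss = (263/65)·f/(1−f) ≈ 8.327 mcg/mL.
Difference ≈ 10.805 − 8.327 ≈ 2.478 mcg/mL.

2.5 mcg/mL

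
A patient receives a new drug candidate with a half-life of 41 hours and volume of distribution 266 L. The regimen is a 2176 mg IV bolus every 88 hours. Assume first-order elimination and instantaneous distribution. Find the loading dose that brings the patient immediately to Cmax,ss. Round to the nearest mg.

2811 mg

f = (1/2)^(88/41) ≈ 0.225885; accumulation ratio R = 1/(1−f) ≈ 1.29180.
Loading dose to hit Cmax,ss on first dose: D_load = D_maint·R ≈ 2176 × 1.29180 ≈ 2810.96 mg.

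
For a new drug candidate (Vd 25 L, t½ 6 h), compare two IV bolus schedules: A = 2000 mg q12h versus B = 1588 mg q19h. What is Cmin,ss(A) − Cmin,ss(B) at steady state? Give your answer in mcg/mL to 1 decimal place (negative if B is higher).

18.7 mcg/mL

Regimen A: f = (1/2)^(12/6) ≈ 0.2500; Cmin,ss = (2000/25)·f/(1−f) ≈ 26.667 mcg/mL.
Regimen B: f = (1/2)^(19/6) ≈ 0.1114; Cmin,ss = (1588/25)·f/(1−f) ≈ 7.963 mcg/mL.
Difference ≈ 26.667 − 7.963 ≈ 18.704 mcg/mL.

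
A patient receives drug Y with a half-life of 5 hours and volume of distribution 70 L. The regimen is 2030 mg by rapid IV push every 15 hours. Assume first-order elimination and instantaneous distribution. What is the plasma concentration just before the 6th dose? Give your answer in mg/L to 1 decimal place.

4.1 mg/L

f = (1/2)^(τ/t½) = (1/2)^(15/5) ≈ 0.1250.
C₀ = D/Vd = 2030/70 ≈ 29.000 mg/L.
Before the 6th dose, 5 doses have been given. Superposition: Cmin = C₀·(f + f² + … + f^5).
≈ 29.000 × (0.1250 + 0.0156 + 0.0020 + 0.0002 + 0.0000) ≈ 29.000 × 0.1428 ≈ 4.141 mg/L.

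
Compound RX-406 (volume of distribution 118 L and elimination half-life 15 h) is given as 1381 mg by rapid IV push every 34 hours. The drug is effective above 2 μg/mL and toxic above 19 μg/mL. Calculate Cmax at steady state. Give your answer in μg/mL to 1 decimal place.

14.8 μg/mL

Over one 34-h interval, 34/15 ≈ 2.2667 half-lives elapse, leaving f ≈ 0.2078 of each dose.
At steady state, accumulation factor R = 1/(1 − e^(−kτ)) ≈ 1.2623.
Single-dose peak C₀ = D/Vd = 1381/118 ≈ 11.703 μg/mL.
Steady-state peak Cmax,ss = C₀·R ≈ 11.703 × 1.2623 ≈ 14.773 μg/mL.
Peak 14.8 μg/mL vs MTC 19 μg/mL: below toxic threshold.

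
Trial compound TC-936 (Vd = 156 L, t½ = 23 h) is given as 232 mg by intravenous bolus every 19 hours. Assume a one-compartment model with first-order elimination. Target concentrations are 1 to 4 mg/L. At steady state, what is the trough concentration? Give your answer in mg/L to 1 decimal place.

τ/t½ = 19/23 ≈ 0.82609, so fraction remaining f = (1/2)^(19/23) ≈ 0.5641.
Single-dose peak C₀ = D/Vd = 232/156 ≈ 1.487 mg/L.
Steady-state trough Cmin,ss = C₀·f/(1−f) ≈ 1.487 × 0.5641/0.4359 ≈ 1.924 mg/L.
Trough 1.9 mg/L vs MEC 1 mg/L: adequate.

1.9 mg/L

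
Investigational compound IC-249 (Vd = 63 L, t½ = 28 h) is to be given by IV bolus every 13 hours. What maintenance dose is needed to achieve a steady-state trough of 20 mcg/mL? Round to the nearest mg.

478 mg

τ/t½ = 13/28 ≈ 0.46429, so f = (1/2)^(13/28) ≈ 0.724830.
Cmin,ss = (D/Vd)·f/(1−f), so D = Cmin,ss·Vd·(1−f)/f.
D = 20 × 63 × (1−f)/f ≈ 20 × 63 × 0.37963 ≈ 478.33 mg.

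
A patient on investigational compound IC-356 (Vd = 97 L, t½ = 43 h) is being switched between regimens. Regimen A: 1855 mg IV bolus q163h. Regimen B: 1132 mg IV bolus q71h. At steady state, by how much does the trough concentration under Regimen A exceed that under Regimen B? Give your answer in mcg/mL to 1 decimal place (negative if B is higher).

Regimen A: f = (1/2)^(163/43) ≈ 0.0723; Cmin,ss = (1855/97)·f/(1−f) ≈ 1.490 mcg/mL.
Regimen B: f = (1/2)^(71/43) ≈ 0.3184; Cmin,ss = (1132/97)·f/(1−f) ≈ 5.452 mcg/mL.
Difference ≈ 1.490 − 5.452 ≈ -3.962 mcg/mL.

-4.0 mcg/mL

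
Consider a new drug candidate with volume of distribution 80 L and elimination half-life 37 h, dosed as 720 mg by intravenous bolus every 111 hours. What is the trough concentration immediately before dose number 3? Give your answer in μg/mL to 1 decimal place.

1.3 μg/mL

f = (1/2)^(τ/t½) = (1/2)^(111/37) ≈ 0.1250.
C₀ = D/Vd = 720/80 ≈ 9.000 μg/mL.
Before the 3rd dose, 2 doses have been given. Superposition: Cmin = C₀·(f + f²).
≈ 9.000 × (0.1250 + 0.0156) ≈ 9.000 × 0.1406 ≈ 1.265 μg/mL.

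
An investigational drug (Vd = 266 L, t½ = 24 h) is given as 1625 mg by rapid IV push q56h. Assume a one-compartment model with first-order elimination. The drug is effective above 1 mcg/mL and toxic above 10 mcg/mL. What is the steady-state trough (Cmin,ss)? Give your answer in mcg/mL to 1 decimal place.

1.5 mcg/mL

k = ln2/t½ = ln2/24 ≈ 0.028881 h⁻¹; fraction remaining f = e^(−kτ) = e^(−0.028881×56) ≈ 0.1984.
Accumulation ratio R = 1/(1 − f) ≈ 1/0.8016 ≈ 1.2475.
Single-dose peak C₀ = D/Vd = 1625/266 ≈ 6.109 mcg/mL.
Cmax,ss = C₀/(1 − f) ≈ 6.109/0.8016 ≈ 7.621 mcg/mL.
One interval later, Cmin,ss = Cmax,ss·e^(−kτ) ≈ 7.621 × 0.1984 ≈ 1.512 mcg/mL.
Trough 1.5 mcg/mL vs MEC 1 mcg/mL: adequate.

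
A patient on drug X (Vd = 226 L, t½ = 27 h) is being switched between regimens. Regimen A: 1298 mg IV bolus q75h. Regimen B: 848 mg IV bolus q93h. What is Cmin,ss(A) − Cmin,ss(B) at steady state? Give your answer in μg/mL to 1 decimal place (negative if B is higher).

Regimen A: f = (1/2)^(75/27) ≈ 0.1458; Cmin,ss = (1298/226)·f/(1−f) ≈ 0.980 μg/mL.
Regimen B: f = (1/2)^(93/27) ≈ 0.0919; Cmin,ss = (848/226)·f/(1−f) ≈ 0.380 μg/mL.
Difference ≈ 0.980 − 0.380 ≈ 0.600 μg/mL.

0.6 μg/mL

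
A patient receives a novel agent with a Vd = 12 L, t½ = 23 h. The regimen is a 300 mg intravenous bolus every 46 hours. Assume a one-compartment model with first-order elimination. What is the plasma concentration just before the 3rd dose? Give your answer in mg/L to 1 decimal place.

7.8 mg/L

f = (1/2)^(τ/t½) = (1/2)^(46/23) ≈ 0.2500.
C₀ = D/Vd = 300/12 ≈ 25.000 mg/L.
Before the 3rd dose, 2 doses have been given. Superposition: Cmin = C₀·(f + f²).
≈ 25.000 × (0.2500 + 0.0625) ≈ 25.000 × 0.3125 ≈ 7.812 mg/L.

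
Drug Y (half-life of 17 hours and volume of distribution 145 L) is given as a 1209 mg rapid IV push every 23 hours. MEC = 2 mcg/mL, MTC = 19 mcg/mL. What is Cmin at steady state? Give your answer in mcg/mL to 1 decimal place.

5.4 mcg/mL

Over one 23-h interval, 23/17 ≈ 1.3529 half-lives elapse, leaving f ≈ 0.3915 of each dose.
Accumulation ratio R = 1/(1 − f) ≈ 1/0.6085 ≈ 1.6434.
Single-dose peak C₀ = D/Vd = 1209/145 ≈ 8.338 mcg/mL.
Steady-state peak Cmax,ss = C₀·R ≈ 8.338 × 1.6434 ≈ 13.703 mcg/mL.
Steady-state trough Cmin,ss = Cmax,ss·f ≈ 13.703 × 0.3915 ≈ 5.365 mcg/mL.
Trough 5.4 mcg/mL vs MEC 2 mcg/mL: adequate.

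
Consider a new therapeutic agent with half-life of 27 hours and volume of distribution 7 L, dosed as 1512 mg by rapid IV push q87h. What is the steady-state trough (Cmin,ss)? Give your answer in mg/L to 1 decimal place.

25.9 mg/L

k = ln2/t½ = ln2/27 ≈ 0.025672 h⁻¹; fraction remaining f = e^(−kτ) = e^(−0.025672×87) ≈ 0.1072.
Accumulation ratio R = 1/(1 − f) ≈ 1/0.8928 ≈ 1.1201.
Single-dose peak C₀ = D/Vd = 1512/7 ≈ 216.000 mg/L.
Steady-state peak Cmax,ss = C₀·R ≈ 216.000 × 1.1201 ≈ 241.942 mg/L.
One interval later, Cmin,ss = Cmax,ss·e^(−kτ) ≈ 241.942 × 0.1072 ≈ 25.936 mg/L.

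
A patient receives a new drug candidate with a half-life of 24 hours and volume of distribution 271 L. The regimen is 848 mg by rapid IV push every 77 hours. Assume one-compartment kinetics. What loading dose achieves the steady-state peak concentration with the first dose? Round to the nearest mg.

951 mg

f = (1/2)^(77/24) ≈ 0.108192; accumulation ratio R = 1/(1−f) ≈ 1.12132.
Loading dose to hit Cmax,ss on first dose: D_load = D_maint·R ≈ 848 × 1.12132 ≈ 950.88 mg.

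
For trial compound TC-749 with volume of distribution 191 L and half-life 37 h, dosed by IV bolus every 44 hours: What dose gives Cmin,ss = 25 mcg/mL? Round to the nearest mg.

τ/t½ = 44/37 ≈ 1.1892, so f = (1/2)^(44/37) ≈ 0.438549.
Cmin,ss = (D/Vd)·f/(1−f), so D = Cmin,ss·Vd·(1−f)/f.
D = 25 × 191 × (1−f)/f ≈ 25 × 191 × 1.28025 ≈ 6113.19 mg.

6113 mg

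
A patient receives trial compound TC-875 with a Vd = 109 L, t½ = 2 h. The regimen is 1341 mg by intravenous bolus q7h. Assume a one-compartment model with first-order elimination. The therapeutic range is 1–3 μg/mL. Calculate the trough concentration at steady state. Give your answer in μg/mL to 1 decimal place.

Over one 7-h interval, 7/2 ≈ 3.5 half-lives elapse, leaving f ≈ 0.0884 of each dose.
Accumulation ratio R = 1/(1 − f) ≈ 1/0.9116 ≈ 1.0970.
Single-dose peak C₀ = D/Vd = 1341/109 ≈ 12.303 μg/mL.
Cmax,ss = C₀/(1 − f) ≈ 12.303/0.9116 ≈ 13.496 μg/mL.
Steady-state trough Cmin,ss = Cmax,ss·f ≈ 13.496 × 0.0884 ≈ 1.193 μg/mL.
Trough 1.2 μg/mL vs MEC 1 μg/mL: adequate.

1.2 μg/mL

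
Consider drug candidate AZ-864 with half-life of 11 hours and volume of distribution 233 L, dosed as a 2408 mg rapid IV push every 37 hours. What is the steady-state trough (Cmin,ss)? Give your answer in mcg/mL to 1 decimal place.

τ/t½ = 37/11 ≈ 3.3636, so fraction remaining f = (1/2)^(37/11) ≈ 0.0972.
Single-dose peak C₀ = D/Vd = 2408/233 ≈ 10.335 mcg/mL.
Steady-state trough Cmin,ss = C₀·f/(1−f) ≈ 10.335 × 0.0972/0.9028 ≈ 1.113 mcg/mL.

1.1 mcg/mL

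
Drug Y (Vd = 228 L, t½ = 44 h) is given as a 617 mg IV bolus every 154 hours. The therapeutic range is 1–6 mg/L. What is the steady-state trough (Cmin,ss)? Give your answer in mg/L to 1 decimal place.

τ/t½ = 154/44 ≈ 3.5, so fraction remaining f = (1/2)^(154/44) ≈ 0.0884.
At steady state, accumulation factor R = 1/(1 − e^(−kτ)) ≈ 1.0970.
Each bolus raises the concentration by D/Vd = 617/228 ≈ 2.706 mg/L.
Steady-state peak Cmax,ss = C₀·R ≈ 2.706 × 1.0970 ≈ 2.968 mg/L.
One interval later, Cmin,ss = Cmax,ss·e^(−kτ) ≈ 2.968 × 0.0884 ≈ 0.262 mg/L.
Trough 0.3 mg/L vs MEC 1 mg/L: subtherapeutic.

0.3 mg/L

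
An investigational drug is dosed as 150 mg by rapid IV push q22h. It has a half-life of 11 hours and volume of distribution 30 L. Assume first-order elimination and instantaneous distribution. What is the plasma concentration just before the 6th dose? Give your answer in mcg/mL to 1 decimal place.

1.7 mcg/mL

f = (1/2)^(τ/t½) = (1/2)^(22/11) ≈ 0.2500.
C₀ = D/Vd = 150/30 ≈ 5.000 mcg/mL.
Before the 6th dose, 5 doses have been given. Superposition: Cmin = C₀·(f + f² + … + f^5).
≈ 5.000 × (0.2500 + 0.0625 + 0.0156 + 0.0039 + 0.0010) ≈ 5.000 × 0.3330 ≈ 1.665 mcg/mL.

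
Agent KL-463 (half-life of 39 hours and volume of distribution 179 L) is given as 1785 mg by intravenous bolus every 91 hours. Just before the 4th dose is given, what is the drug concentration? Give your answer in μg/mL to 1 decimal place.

f = (1/2)^(τ/t½) = (1/2)^(91/39) ≈ 0.1984.
C₀ = D/Vd = 1785/179 ≈ 9.972 μg/mL.
Before the 4th dose, 3 doses have been given. Superposition: Cmin = C₀·(f + f² + … + f^3).
≈ 9.972 × (0.1984 + 0.0394 + 0.0078) ≈ 9.972 × 0.2456 ≈ 2.449 μg/mL.

2.4 μg/mL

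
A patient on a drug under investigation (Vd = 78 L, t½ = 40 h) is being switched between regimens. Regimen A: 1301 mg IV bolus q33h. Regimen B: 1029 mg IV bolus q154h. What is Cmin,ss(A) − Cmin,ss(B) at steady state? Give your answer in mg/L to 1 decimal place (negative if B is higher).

Regimen A: f = (1/2)^(33/40) ≈ 0.5645; Cmin,ss = (1301/78)·f/(1−f) ≈ 21.620 mg/L.
Regimen B: f = (1/2)^(154/40) ≈ 0.0693; Cmin,ss = (1029/78)·f/(1−f) ≈ 0.982 mg/L.
Difference ≈ 21.620 − 0.982 ≈ 20.638 mg/L.

20.6 mg/L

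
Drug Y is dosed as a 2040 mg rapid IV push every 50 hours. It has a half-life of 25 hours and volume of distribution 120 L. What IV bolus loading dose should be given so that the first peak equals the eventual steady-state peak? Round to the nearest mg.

f = (1/2)^(50/25) ≈ 0.250000; accumulation ratio R = 1/(1−f) ≈ 1.33333.
Loading dose to hit Cmax,ss on first dose: D_load = D_maint·R ≈ 2040 × 1.33333 ≈ 2719.99 mg.

2720 mg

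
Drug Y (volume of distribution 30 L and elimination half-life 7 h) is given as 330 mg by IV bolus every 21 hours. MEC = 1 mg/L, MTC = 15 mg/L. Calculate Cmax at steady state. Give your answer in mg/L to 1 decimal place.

τ = 21 h = 3 half-lives, so f = (1/2)^3 = 0.125.
At steady state, R = 1/(1 − 0.125) = 8/7.
Single-dose peak C₀ = D/Vd = 330/30 = 11 mg/L.
Steady-state peak Cmax,ss = C₀·R = 11 × 8/7 ≈ 12.571 mg/L.
Peak 12.6 mg/L vs MTC 15 mg/L: below toxic threshold.

12.6 mg/L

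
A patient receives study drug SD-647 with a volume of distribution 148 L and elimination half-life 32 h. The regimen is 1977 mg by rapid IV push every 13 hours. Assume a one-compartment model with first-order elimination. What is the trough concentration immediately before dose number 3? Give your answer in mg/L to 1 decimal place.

f = (1/2)^(τ/t½) = (1/2)^(13/32) ≈ 0.7546.
C₀ = D/Vd = 1977/148 ≈ 13.358 mg/L.
Before the 3rd dose, 2 doses have been given. Superposition: Cmin = C₀·(f + f²).
≈ 13.358 × (0.7546 + 0.5694) ≈ 13.358 × 1.3240 ≈ 17.686 mg/L.

17.7 mg/L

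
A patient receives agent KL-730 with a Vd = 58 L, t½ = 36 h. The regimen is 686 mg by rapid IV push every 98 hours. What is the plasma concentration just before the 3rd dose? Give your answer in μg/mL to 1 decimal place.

2.1 μg/mL

f = (1/2)^(τ/t½) = (1/2)^(98/36) ≈ 0.1515.
C₀ = D/Vd = 686/58 ≈ 11.828 μg/mL.
Before the 3rd dose, 2 doses have been given. Superposition: Cmin = C₀·(f + f²).
≈ 11.828 × (0.1515 + 0.0230) ≈ 11.828 × 0.1745 ≈ 2.064 μg/mL.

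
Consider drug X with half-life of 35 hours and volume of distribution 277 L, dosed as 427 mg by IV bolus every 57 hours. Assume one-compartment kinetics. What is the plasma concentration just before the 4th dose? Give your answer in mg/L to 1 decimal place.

0.7 mg/L

f = (1/2)^(τ/t½) = (1/2)^(57/35) ≈ 0.3234.
C₀ = D/Vd = 427/277 ≈ 1.542 mg/L.
Before the 4th dose, 3 doses have been given. Superposition: Cmin = C₀·(f + f² + … + f^3).
≈ 1.542 × (0.3234 + 0.1046 + 0.0338) ≈ 1.542 × 0.4618 ≈ 0.712 mg/L.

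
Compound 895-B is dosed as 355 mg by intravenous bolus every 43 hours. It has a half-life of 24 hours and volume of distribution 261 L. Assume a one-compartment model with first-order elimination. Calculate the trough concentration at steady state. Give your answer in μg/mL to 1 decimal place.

τ/t½ = 43/24 ≈ 1.7917, so fraction remaining f = (1/2)^(43/24) ≈ 0.2888.
Accumulation ratio R = 1/(1 − f) ≈ 1/0.7112 ≈ 1.4061.
Each bolus raises the concentration by D/Vd = 355/261 ≈ 1.360 μg/mL.
Steady-state peak Cmax,ss = C₀·R ≈ 1.360 × 1.4061 ≈ 1.912 μg/mL.
Steady-state trough Cmin,ss = Cmax,ss·f ≈ 1.912 × 0.2888 ≈ 0.552 μg/mL.

0.6 μg/mL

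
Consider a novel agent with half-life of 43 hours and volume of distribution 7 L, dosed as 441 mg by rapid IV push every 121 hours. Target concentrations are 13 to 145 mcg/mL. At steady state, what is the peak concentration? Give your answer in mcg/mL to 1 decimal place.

73.4 mcg/mL

τ/t½ = 121/43 ≈ 2.814, so fraction remaining f = (1/2)^(121/43) ≈ 0.1422.
At steady state, accumulation factor R = 1/(1 − e^(−kτ)) ≈ 1.1658.
Each bolus raises the concentration by D/Vd = 441/7 ≈ 63.000 mcg/mL.
Steady-state peak Cmax,ss = C₀·R ≈ 63.000 × 1.1658 ≈ 73.445 mcg/mL.
Peak 73.4 mcg/mL vs MTC 145 mcg/mL: below toxic threshold.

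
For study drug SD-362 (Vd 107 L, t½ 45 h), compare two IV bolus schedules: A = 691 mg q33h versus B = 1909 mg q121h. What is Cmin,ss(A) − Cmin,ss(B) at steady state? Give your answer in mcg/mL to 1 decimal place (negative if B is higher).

6.5 mcg/mL

Regimen A: f = (1/2)^(33/45) ≈ 0.6015; Cmin,ss = (691/107)·f/(1−f) ≈ 9.748 mcg/mL.
Regimen B: f = (1/2)^(121/45) ≈ 0.1551; Cmin,ss = (1909/107)·f/(1−f) ≈ 3.275 mcg/mL.
Difference ≈ 9.748 − 3.275 ≈ 6.473 mcg/mL.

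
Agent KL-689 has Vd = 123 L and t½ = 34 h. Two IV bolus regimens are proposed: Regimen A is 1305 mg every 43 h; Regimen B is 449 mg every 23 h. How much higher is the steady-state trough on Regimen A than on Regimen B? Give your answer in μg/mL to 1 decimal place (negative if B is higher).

1.5 μg/mL

Regimen A: f = (1/2)^(43/34) ≈ 0.4162; Cmin,ss = (1305/123)·f/(1−f) ≈ 7.564 μg/mL.
Regimen B: f = (1/2)^(23/34) ≈ 0.6257; Cmin,ss = (449/123)·f/(1−f) ≈ 6.102 μg/mL.
Difference ≈ 7.564 − 6.102 ≈ 1.462 μg/mL.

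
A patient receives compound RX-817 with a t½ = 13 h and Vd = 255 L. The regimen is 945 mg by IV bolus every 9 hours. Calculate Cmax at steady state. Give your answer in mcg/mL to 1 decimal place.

τ/t½ = 9/13 ≈ 0.69231, so fraction remaining f = (1/2)^(9/13) ≈ 0.6189.
At steady state, accumulation factor R = 1/(1 − e^(−kτ)) ≈ 2.6240.
Single-dose peak C₀ = D/Vd = 945/255 ≈ 3.706 mcg/mL.
Steady-state peak Cmax,ss = C₀·R ≈ 3.706 × 2.6240 ≈ 9.725 mcg/mL.

9.7 mcg/mL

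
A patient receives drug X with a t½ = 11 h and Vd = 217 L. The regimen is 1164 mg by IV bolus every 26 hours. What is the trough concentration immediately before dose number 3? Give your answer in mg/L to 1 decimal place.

1.2 mg/L

f = (1/2)^(τ/t½) = (1/2)^(26/11) ≈ 0.1943.
C₀ = D/Vd = 1164/217 ≈ 5.364 mg/L.
Before the 3rd dose, 2 doses have been given. Superposition: Cmin = C₀·(f + f²).
≈ 5.364 × (0.1943 + 0.0378) ≈ 5.364 × 0.2321 ≈ 1.245 mg/L.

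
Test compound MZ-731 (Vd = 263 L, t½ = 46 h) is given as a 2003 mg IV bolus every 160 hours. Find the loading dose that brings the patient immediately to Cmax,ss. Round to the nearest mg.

2200 mg

f = (1/2)^(160/46) ≈ 0.089730; accumulation ratio R = 1/(1−f) ≈ 1.09858.
Loading dose to hit Cmax,ss on first dose: D_load = D_maint·R ≈ 2003 × 1.09858 ≈ 2200.46 mg.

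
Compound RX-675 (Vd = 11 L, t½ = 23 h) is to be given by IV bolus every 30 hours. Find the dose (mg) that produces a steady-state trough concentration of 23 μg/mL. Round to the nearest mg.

372 mg

τ/t½ = 30/23 ≈ 1.3043, so f = (1/2)^(30/23) ≈ 0.404904.
Cmin,ss = (D/Vd)·f/(1−f), so D = Cmin,ss·Vd·(1−f)/f.
D = 23 × 11 × (1−f)/f ≈ 23 × 11 × 1.46972 ≈ 371.84 mg.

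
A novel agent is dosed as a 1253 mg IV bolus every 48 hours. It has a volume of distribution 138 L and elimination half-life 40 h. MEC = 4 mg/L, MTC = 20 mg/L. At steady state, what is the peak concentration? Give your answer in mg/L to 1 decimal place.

Over one 48-h interval, 48/40 ≈ 1.2 half-lives elapse, leaving f ≈ 0.4353 of each dose.
Accumulation ratio R = 1/(1 − f) ≈ 1/0.5647 ≈ 1.7709.
Single-dose peak C₀ = D/Vd = 1253/138 ≈ 9.080 mg/L.
Steady-state peak Cmax,ss = C₀·R ≈ 9.080 × 1.7709 ≈ 16.080 mg/L.
Peak 16.1 mg/L vs MTC 20 mg/L: below toxic threshold.

16.1 mg/L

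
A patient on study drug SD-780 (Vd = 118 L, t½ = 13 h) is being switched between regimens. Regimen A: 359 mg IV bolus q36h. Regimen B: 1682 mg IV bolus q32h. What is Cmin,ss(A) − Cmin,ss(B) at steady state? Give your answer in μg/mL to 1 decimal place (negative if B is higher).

Regimen A: f = (1/2)^(36/13) ≈ 0.1467; Cmin,ss = (359/118)·f/(1−f) ≈ 0.523 μg/mL.
Regimen B: f = (1/2)^(32/13) ≈ 0.1816; Cmin,ss = (1682/118)·f/(1−f) ≈ 3.163 μg/mL.
Difference ≈ 0.523 − 3.163 ≈ -2.640 μg/mL.

-2.6 μg/mL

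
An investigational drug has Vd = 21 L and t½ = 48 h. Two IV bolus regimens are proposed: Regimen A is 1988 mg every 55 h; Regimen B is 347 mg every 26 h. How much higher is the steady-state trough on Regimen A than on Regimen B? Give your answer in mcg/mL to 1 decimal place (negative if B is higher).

41.8 mcg/mL

Regimen A: f = (1/2)^(55/48) ≈ 0.4519; Cmin,ss = (1988/21)·f/(1−f) ≈ 78.051 mcg/mL.
Regimen B: f = (1/2)^(26/48) ≈ 0.6870; Cmin,ss = (347/21)·f/(1−f) ≈ 36.268 mcg/mL.
Difference ≈ 78.051 − 36.268 ≈ 41.783 mcg/mL.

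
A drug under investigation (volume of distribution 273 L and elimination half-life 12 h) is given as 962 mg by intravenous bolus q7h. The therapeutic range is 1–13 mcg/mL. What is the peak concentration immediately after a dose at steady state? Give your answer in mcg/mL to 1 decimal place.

10.6 mcg/mL

Over one 7-h interval, 7/12 ≈ 0.58333 half-lives elapse, leaving f ≈ 0.6674 of each dose.
Accumulation ratio R = 1/(1 − f) ≈ 1/0.3326 ≈ 3.0066.
Single-dose peak C₀ = D/Vd = 962/273 ≈ 3.524 mcg/mL.
Steady-state peak Cmax,ss = C₀·R ≈ 3.524 × 3.0066 ≈ 10.595 mcg/mL.
Peak 10.6 mcg/mL vs MTC 13 mcg/mL: below toxic threshold.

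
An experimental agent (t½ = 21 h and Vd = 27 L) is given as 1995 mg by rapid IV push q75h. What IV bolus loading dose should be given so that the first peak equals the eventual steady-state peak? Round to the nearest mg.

f = (1/2)^(75/21) ≈ 0.084119; accumulation ratio R = 1/(1−f) ≈ 1.09184.
Loading dose to hit Cmax,ss on first dose: D_load = D_maint·R ≈ 1995 × 1.09184 ≈ 2178.22 mg.

2178 mg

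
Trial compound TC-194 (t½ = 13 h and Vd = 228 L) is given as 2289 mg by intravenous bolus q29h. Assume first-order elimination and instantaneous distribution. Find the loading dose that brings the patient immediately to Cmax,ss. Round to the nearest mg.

2909 mg

f = (1/2)^(29/13) ≈ 0.213045; accumulation ratio R = 1/(1−f) ≈ 1.27072.
Loading dose to hit Cmax,ss on first dose: D_load = D_maint·R ≈ 2289 × 1.27072 ≈ 2908.68 mg.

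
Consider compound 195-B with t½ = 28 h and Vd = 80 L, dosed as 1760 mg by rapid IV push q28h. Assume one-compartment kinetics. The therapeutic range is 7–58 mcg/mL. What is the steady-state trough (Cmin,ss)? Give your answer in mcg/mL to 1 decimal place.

The dosing interval is 1 half-life, so f = 2^(−1) = 0.5.
At steady state, R = 1/(1 − 0.5) = 2/1.
Single-dose peak C₀ = D/Vd = 1760/80 = 22 mcg/mL.
Steady-state peak Cmax,ss = C₀·R = 22 × 2/1 ≈ 44.000 mcg/mL.
Steady-state trough Cmin,ss = Cmax,ss·f ≈ 44.000 × 0.5 ≈ 22.000 mcg/mL.
Trough 22.0 mcg/mL vs MEC 7 mcg/mL: adequate.

22.0 mcg/mL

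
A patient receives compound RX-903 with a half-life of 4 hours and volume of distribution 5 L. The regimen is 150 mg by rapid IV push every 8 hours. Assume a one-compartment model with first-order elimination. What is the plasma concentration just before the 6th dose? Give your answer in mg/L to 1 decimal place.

f = (1/2)^(τ/t½) = (1/2)^(8/4) ≈ 0.2500.
C₀ = D/Vd = 150/5 ≈ 30.000 mg/L.
Before the 6th dose, 5 doses have been given. Superposition: Cmin = C₀·(f + f² + … + f^5).
≈ 30.000 × (0.2500 + 0.0625 + 0.0156 + 0.0039 + 0.0010) ≈ 30.000 × 0.3330 ≈ 9.990 mg/L.

10.0 mg/L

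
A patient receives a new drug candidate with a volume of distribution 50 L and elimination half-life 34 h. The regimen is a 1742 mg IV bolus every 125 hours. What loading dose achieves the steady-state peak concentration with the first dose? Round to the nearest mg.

f = (1/2)^(125/34) ≈ 0.078212; accumulation ratio R = 1/(1−f) ≈ 1.08485.
Loading dose to hit Cmax,ss on first dose: D_load = D_maint·R ≈ 1742 × 1.08485 ≈ 1889.81 mg.

1890 mg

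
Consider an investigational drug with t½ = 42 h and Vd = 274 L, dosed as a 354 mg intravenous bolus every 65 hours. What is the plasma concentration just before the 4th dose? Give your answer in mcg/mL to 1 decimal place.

0.6 mcg/mL

f = (1/2)^(τ/t½) = (1/2)^(65/42) ≈ 0.3421.
C₀ = D/Vd = 354/274 ≈ 1.292 mcg/mL.
Before the 4th dose, 3 doses have been given. Superposition: Cmin = C₀·(f + f² + … + f^3).
≈ 1.292 × (0.3421 + 0.1170 + 0.0400) ≈ 1.292 × 0.4991 ≈ 0.645 mcg/mL.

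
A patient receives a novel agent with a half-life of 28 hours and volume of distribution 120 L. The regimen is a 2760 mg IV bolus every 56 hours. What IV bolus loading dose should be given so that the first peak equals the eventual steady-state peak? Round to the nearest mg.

f = (1/2)^(56/28) ≈ 0.250000; accumulation ratio R = 1/(1−f) ≈ 1.33333.
Loading dose to hit Cmax,ss on first dose: D_load = D_maint·R ≈ 2760 × 1.33333 ≈ 3679.99 mg.

3680 mg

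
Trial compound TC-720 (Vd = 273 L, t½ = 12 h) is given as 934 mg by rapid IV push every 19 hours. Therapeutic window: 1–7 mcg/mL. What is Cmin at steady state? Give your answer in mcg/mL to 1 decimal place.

Over one 19-h interval, 19/12 ≈ 1.5833 half-lives elapse, leaving f ≈ 0.3337 of each dose.
Single-dose peak C₀ = D/Vd = 934/273 ≈ 3.421 mcg/mL.
Steady-state trough Cmin,ss = C₀·f/(1−f) ≈ 3.421 × 0.3337/0.6663 ≈ 1.713 mcg/mL.
Trough 1.7 mcg/mL vs MEC 1 mcg/mL: adequate.

1.7 mcg/mL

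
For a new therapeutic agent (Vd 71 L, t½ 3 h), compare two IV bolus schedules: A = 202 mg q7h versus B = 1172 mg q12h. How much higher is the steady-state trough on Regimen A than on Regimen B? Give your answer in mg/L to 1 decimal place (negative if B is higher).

Regimen A: f = (1/2)^(7/3) ≈ 0.1984; Cmin,ss = (202/71)·f/(1−f) ≈ 0.704 mg/L.
Regimen B: f = (1/2)^(12/3) ≈ 0.0625; Cmin,ss = (1172/71)·f/(1−f) ≈ 1.100 mg/L.
Difference ≈ 0.704 − 1.100 ≈ -0.396 mg/L.

-0.4 mg/L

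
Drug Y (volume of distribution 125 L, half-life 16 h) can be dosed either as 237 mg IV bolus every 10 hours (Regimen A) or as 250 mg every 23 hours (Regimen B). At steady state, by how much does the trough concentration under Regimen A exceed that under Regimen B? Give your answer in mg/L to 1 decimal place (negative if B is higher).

Regimen A: f = (1/2)^(10/16) ≈ 0.6484; Cmin,ss = (237/125)·f/(1−f) ≈ 3.496 mg/L.
Regimen B: f = (1/2)^(23/16) ≈ 0.3692; Cmin,ss = (250/125)·f/(1−f) ≈ 1.171 mg/L.
Difference ≈ 3.496 − 1.171 ≈ 2.325 mg/L.

2.3 mg/L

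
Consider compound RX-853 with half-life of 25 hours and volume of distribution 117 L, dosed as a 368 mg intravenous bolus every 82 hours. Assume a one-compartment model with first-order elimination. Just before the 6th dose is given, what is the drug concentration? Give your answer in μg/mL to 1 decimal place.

0.4 μg/mL

f = (1/2)^(τ/t½) = (1/2)^(82/25) ≈ 0.1029.
C₀ = D/Vd = 368/117 ≈ 3.145 μg/mL.
Before the 6th dose, 5 doses have been given. Superposition: Cmin = C₀·(f + f² + … + f^5).
≈ 3.145 × (0.1029 + 0.0106 + 0.0011 + 0.0001 + 0.0000) ≈ 3.145 × 0.1147 ≈ 0.361 μg/mL.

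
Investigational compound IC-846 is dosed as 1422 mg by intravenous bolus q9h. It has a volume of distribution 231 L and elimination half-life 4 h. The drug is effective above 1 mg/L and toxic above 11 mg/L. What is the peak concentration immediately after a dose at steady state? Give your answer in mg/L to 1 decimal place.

7.8 mg/L

k = ln2/t½ = ln2/4 ≈ 0.173287 h⁻¹; fraction remaining f = e^(−kτ) = e^(−0.173287×9) ≈ 0.2102.
At steady state, accumulation factor R = 1/(1 − e^(−kτ)) ≈ 1.2661.
Single-dose peak C₀ = D/Vd = 1422/231 ≈ 6.156 mg/L.
Steady-state peak Cmax,ss = C₀·R ≈ 6.156 × 1.2661 ≈ 7.794 mg/L.
Peak 7.8 mg/L vs MTC 11 mg/L: below toxic threshold.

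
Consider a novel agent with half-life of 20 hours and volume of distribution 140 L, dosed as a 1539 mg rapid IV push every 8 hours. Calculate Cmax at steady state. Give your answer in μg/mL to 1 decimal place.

k = ln2/t½ = ln2/20 ≈ 0.034657 h⁻¹; fraction remaining f = e^(−kτ) = e^(−0.034657×8) ≈ 0.7579.
Accumulation ratio R = 1/(1 − f) ≈ 1/0.2421 ≈ 4.1305.
Single-dose peak C₀ = D/Vd = 1539/140 ≈ 10.993 μg/mL.
Steady-state peak Cmax,ss = C₀·R ≈ 10.993 × 4.1305 ≈ 45.407 μg/mL.

45.4 μg/mL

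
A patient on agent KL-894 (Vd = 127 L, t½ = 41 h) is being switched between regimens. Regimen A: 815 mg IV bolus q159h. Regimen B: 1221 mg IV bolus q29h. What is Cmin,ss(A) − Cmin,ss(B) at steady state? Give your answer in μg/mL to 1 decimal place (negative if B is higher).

Regimen A: f = (1/2)^(159/41) ≈ 0.0680; Cmin,ss = (815/127)·f/(1−f) ≈ 0.468 μg/mL.
Regimen B: f = (1/2)^(29/41) ≈ 0.6125; Cmin,ss = (1221/127)·f/(1−f) ≈ 15.197 μg/mL.
Difference ≈ 0.468 − 15.197 ≈ -14.729 μg/mL.

-14.7 μg/mL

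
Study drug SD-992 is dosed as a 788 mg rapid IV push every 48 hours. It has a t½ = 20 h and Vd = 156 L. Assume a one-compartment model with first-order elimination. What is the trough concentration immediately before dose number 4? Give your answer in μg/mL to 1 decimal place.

1.2 μg/mL

f = (1/2)^(τ/t½) = (1/2)^(48/20) ≈ 0.1895.
C₀ = D/Vd = 788/156 ≈ 5.051 μg/mL.
Before the 4th dose, 3 doses have been given. Superposition: Cmin = C₀·(f + f² + … + f^3).
≈ 5.051 × (0.1895 + 0.0359 + 0.0068) ≈ 5.051 × 0.2322 ≈ 1.173 μg/mL.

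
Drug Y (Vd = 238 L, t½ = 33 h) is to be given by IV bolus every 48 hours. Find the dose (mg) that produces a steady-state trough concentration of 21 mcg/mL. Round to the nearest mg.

τ/t½ = 48/33 ≈ 1.4545, so f = (1/2)^(48/33) ≈ 0.364870.
Cmin,ss = (D/Vd)·f/(1−f), so D = Cmin,ss·Vd·(1−f)/f.
D = 21 × 238 × (1−f)/f ≈ 21 × 238 × 1.74070 ≈ 8700.02 mg.

8700 mg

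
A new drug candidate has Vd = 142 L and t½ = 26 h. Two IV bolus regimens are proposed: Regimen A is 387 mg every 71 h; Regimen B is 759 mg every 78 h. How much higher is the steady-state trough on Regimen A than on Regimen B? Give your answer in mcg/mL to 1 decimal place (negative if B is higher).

Regimen A: f = (1/2)^(71/26) ≈ 0.1506; Cmin,ss = (387/142)·f/(1−f) ≈ 0.483 mcg/mL.
Regimen B: f = (1/2)^(78/26) ≈ 0.1250; Cmin,ss = (759/142)·f/(1−f) ≈ 0.764 mcg/mL.
Difference ≈ 0.483 − 0.764 ≈ -0.281 mcg/mL.

-0.3 mcg/mL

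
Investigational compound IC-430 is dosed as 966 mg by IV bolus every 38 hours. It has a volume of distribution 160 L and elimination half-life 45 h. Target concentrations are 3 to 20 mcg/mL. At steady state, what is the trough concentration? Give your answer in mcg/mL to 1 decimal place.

τ/t½ = 38/45 ≈ 0.84444, so fraction remaining f = (1/2)^(38/45) ≈ 0.5569.
At steady state, accumulation factor R = 1/(1 − e^(−kτ)) ≈ 2.2568.
Each bolus raises the concentration by D/Vd = 966/160 ≈ 6.037 mcg/mL.
Steady-state peak Cmax,ss = C₀·R ≈ 6.037 × 2.2568 ≈ 13.624 mcg/mL.
Steady-state trough Cmin,ss = Cmax,ss·f ≈ 13.624 × 0.5569 ≈ 7.587 mcg/mL.
Trough 7.6 mcg/mL vs MEC 3 mcg/mL: adequate.

7.6 mcg/mL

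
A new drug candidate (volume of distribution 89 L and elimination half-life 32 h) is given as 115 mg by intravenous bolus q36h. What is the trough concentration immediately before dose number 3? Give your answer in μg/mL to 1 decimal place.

0.9 μg/mL

f = (1/2)^(τ/t½) = (1/2)^(36/32) ≈ 0.4585.
C₀ = D/Vd = 115/89 ≈ 1.292 μg/mL.
Before the 3rd dose, 2 doses have been given. Superposition: Cmin = C₀·(f + f²).
≈ 1.292 × (0.4585 + 0.2102) ≈ 1.292 × 0.6687 ≈ 0.864 μg/mL.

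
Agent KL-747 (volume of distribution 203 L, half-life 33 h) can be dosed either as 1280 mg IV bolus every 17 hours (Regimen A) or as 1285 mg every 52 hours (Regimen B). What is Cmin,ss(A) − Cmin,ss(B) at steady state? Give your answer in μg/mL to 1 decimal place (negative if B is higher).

Regimen A: f = (1/2)^(17/33) ≈ 0.6997; Cmin,ss = (1280/203)·f/(1−f) ≈ 14.692 μg/mL.
Regimen B: f = (1/2)^(52/33) ≈ 0.3355; Cmin,ss = (1285/203)·f/(1−f) ≈ 3.196 μg/mL.
Difference ≈ 14.692 − 3.196 ≈ 11.496 μg/mL.

11.5 μg/mL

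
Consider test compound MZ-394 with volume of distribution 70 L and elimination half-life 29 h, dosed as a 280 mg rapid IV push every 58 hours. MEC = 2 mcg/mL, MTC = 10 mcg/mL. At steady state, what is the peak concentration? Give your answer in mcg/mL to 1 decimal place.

5.3 mcg/mL

The dosing interval is 2 half-lives, so f = 2^(−2) = 0.25.
Accumulation ratio R = 1/(1 − f) = 1/0.75 = 4/3.
Single-dose peak C₀ = D/Vd = 280/70 = 4 mcg/mL.
Steady-state peak Cmax,ss = C₀·R = 4 × 4/3 ≈ 5.333 mcg/mL.
Peak 5.3 mcg/mL vs MTC 10 mcg/mL: below toxic threshold.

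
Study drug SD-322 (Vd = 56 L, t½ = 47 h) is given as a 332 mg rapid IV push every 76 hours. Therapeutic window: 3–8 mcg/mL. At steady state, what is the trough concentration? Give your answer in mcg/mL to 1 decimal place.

2.9 mcg/mL

Over one 76-h interval, 76/47 ≈ 1.617 half-lives elapse, leaving f ≈ 0.3260 of each dose.
Accumulation ratio R = 1/(1 − f) ≈ 1/0.6740 ≈ 1.4837.
Single-dose peak C₀ = D/Vd = 332/56 ≈ 5.929 mcg/mL.
Cmax,ss = C₀/(1 − f) ≈ 5.929/0.6740 ≈ 8.797 mcg/mL.
One interval later, Cmin,ss = Cmax,ss·e^(−kτ) ≈ 8.797 × 0.3260 ≈ 2.868 mcg/mL.
Trough 2.9 mcg/mL vs MEC 3 mcg/mL: subtherapeutic.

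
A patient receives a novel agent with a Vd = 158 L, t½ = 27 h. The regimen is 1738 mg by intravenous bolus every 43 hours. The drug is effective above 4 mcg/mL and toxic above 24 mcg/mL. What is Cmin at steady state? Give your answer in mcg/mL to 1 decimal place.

5.5 mcg/mL

Over one 43-h interval, 43/27 ≈ 1.5926 half-lives elapse, leaving f ≈ 0.3316 of each dose.
Each bolus raises the concentration by D/Vd = 1738/158 ≈ 11.000 mcg/mL.
Steady-state trough Cmin,ss = C₀·f/(1−f) ≈ 11.000 × 0.3316/0.6684 ≈ 5.457 mcg/mL.
Trough 5.5 mcg/mL vs MEC 4 mcg/mL: adequate.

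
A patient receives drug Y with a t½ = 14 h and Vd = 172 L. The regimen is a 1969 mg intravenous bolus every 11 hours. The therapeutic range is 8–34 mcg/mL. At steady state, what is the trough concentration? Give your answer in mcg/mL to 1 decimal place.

15.8 mcg/mL

τ/t½ = 11/14 ≈ 0.78571, so fraction remaining f = (1/2)^(11/14) ≈ 0.5801.
Accumulation ratio R = 1/(1 − f) ≈ 1/0.4199 ≈ 2.3815.
Each bolus raises the concentration by D/Vd = 1969/172 ≈ 11.448 mcg/mL.
Cmax,ss = C₀/(1 − f) ≈ 11.448/0.4199 ≈ 27.264 mcg/mL.
Steady-state trough Cmin,ss = Cmax,ss·f ≈ 27.264 × 0.5801 ≈ 15.816 mcg/mL.
Trough 15.8 mcg/mL vs MEC 8 mcg/mL: adequate.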